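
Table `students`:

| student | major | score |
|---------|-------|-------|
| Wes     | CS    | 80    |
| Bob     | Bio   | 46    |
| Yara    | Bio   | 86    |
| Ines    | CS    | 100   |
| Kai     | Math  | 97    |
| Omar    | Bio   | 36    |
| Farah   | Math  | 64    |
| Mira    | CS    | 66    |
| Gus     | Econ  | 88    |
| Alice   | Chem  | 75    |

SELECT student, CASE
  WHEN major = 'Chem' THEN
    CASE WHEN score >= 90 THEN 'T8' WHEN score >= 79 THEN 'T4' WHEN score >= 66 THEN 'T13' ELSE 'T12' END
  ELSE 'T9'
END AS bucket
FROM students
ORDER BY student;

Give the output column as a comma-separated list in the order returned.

student=Alice: major='Chem' → inner[score >= 66] → T13
student=Bob: major='Bio' → outer ELSE → T9
student=Farah: major='Math' → outer ELSE → T9
student=Gus: major='Econ' → outer ELSE → T9
student=Ines: major='CS' → outer ELSE → T9
student=Kai: major='Math' → outer ELSE → T9
student=Mira: major='CS' → outer ELSE → T9
student=Omar: major='Bio' → outer ELSE → T9
student=Wes: major='CS' → outer ELSE → T9
student=Yara: major='Bio' → outer ELSE → T9

T13, T9, T9, T9, T9, T9, T9, T9, T9, T9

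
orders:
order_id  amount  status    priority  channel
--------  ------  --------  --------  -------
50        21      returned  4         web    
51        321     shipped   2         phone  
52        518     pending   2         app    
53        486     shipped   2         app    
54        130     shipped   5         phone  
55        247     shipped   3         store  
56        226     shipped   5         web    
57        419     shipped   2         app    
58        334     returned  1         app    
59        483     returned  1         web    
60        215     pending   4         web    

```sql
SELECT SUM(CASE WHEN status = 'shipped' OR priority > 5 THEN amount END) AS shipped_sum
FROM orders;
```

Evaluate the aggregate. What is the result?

1829

order_id=50: ✗
order_id=51: ✓ → 321
order_id=52: ✗
order_id=53: ✓ → 486
order_id=54: ✓ → 130
order_id=55: ✓ → 247
order_id=56: ✓ → 226
order_id=57: ✓ → 419
order_id=58: ✗
order_id=59: ✗
order_id=60: ✗
shipped_sum = 321 + 486 + 130 + 247 + 226 + 419 = 1829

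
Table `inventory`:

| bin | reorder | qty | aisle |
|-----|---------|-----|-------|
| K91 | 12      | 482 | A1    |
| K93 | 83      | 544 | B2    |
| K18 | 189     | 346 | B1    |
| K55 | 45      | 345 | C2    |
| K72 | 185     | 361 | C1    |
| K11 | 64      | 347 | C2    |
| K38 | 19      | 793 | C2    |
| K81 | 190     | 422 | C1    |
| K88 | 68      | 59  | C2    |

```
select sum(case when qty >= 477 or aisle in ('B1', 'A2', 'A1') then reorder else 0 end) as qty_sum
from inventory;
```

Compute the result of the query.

bin=K91: ✓ → 12
bin=K93: ✓ → 83
bin=K18: ✓ → 189
bin=K55: ✗
bin=K72: ✗
bin=K11: ✗
bin=K38: ✓ → 19
bin=K81: ✗
bin=K88: ✗
qty_sum = 12 + 83 + 189 + 19 = 303

303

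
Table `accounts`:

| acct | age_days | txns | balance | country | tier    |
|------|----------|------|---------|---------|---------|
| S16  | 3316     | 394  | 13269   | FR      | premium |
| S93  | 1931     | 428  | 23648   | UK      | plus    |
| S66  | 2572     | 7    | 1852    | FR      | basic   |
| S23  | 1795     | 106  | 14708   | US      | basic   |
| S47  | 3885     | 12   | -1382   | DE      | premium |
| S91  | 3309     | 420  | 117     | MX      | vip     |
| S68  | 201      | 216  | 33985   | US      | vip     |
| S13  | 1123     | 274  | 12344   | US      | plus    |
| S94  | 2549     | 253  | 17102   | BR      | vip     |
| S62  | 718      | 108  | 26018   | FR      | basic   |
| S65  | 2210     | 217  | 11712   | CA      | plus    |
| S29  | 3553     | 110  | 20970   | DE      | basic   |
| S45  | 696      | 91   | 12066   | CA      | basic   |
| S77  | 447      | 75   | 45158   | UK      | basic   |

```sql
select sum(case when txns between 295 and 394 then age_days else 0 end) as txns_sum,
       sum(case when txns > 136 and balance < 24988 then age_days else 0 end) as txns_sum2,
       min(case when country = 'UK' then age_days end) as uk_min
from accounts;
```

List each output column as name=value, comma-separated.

txns_sum=3316, txns_sum2=14438, uk_min=447

[txns_sum: txns between 295 and 394]
acct=S16: ✓ → 3316
acct=S93: ✗
acct=S66: ✗
acct=S23: ✗
acct=S47: ✗
acct=S91: ✗
acct=S68: ✗
acct=S13: ✗
acct=S94: ✗
acct=S62: ✗
acct=S65: ✗
acct=S29: ✗
acct=S45: ✗
acct=S77: ✗
txns_sum = 3316
—
[txns_sum2: txns > 136 and balance < 24988]
acct=S16: ✓ → 3316
acct=S93: ✓ → 1931
acct=S66: ✗
acct=S23: ✗
acct=S47: ✗
acct=S91: ✓ → 3309
acct=S68: ✗
acct=S13: ✓ → 1123
acct=S94: ✓ → 2549
acct=S62: ✗
acct=S65: ✓ → 2210
acct=S29: ✗
acct=S45: ✗
acct=S77: ✗
txns_sum2 = 3316 + 1931 + 3309 + 1123 + 2549 + 2210 = 14438
—
[uk_min: country = 'UK']
acct=S16: ✗
acct=S93: ✓ → 1931
acct=S66: ✗
acct=S23: ✗
acct=S47: ✗
acct=S91: ✗
acct=S68: ✗
acct=S13: ✗
acct=S94: ✗
acct=S62: ✗
acct=S65: ✗
acct=S29: ✗
acct=S45: ✗
acct=S77: ✓ → 447
uk_min = MIN(1931, 447) = 447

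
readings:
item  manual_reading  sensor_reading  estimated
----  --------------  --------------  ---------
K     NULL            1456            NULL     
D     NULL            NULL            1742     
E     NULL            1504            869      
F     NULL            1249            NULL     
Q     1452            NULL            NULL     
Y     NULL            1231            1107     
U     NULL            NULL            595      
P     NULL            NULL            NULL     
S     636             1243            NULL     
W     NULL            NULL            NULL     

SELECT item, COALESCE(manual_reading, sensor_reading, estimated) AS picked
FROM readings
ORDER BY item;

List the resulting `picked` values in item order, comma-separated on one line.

1742, 1504, 1249, 1456, NULL, 1452, 636, 595, NULL, 1231

item=D: manual_reading=NULL, sensor_reading=NULL, estimated=1742 → 1742
item=E: manual_reading=NULL, sensor_reading=1504 → 1504
item=F: manual_reading=NULL, sensor_reading=1249 → 1249
item=K: manual_reading=NULL, sensor_reading=1456 → 1456
item=P: manual_reading=NULL, sensor_reading=NULL, estimated=NULL (all NULL) → NULL
item=Q: manual_reading=1452 → 1452
item=S: manual_reading=636 → 636
item=U: manual_reading=NULL, sensor_reading=NULL, estimated=595 → 595
item=W: manual_reading=NULL, sensor_reading=NULL, estimated=NULL (all NULL) → NULL
item=Y: manual_reading=NULL, sensor_reading=1231 → 1231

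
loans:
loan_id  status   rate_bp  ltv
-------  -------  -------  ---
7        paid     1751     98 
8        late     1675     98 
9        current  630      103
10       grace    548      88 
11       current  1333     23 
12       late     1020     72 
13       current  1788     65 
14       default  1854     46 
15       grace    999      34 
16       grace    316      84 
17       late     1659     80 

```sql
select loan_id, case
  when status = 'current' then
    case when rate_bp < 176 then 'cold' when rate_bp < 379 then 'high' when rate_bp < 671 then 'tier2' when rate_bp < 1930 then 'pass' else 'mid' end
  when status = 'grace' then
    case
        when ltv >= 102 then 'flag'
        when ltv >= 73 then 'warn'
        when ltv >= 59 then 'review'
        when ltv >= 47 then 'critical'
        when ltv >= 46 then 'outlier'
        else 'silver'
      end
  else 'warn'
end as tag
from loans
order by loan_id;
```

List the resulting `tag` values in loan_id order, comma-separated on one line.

warn, warn, tier2, warn, pass, warn, pass, warn, silver, warn, warn

loan_id=7: status='paid' → outer ELSE → warn
loan_id=8: status='late' → outer ELSE → warn
loan_id=9: status='current' → inner[rate_bp < 671] → tier2
loan_id=10: status='grace' → inner[ltv >= 73] → warn
loan_id=11: status='current' → inner[rate_bp < 1930] → pass
loan_id=12: status='late' → outer ELSE → warn
loan_id=13: status='current' → inner[rate_bp < 1930] → pass
loan_id=14: status='default' → outer ELSE → warn
loan_id=15: status='grace' → inner[ELSE] → silver
loan_id=16: status='grace' → inner[ltv >= 73] → warn
loan_id=17: status='late' → outer ELSE → warn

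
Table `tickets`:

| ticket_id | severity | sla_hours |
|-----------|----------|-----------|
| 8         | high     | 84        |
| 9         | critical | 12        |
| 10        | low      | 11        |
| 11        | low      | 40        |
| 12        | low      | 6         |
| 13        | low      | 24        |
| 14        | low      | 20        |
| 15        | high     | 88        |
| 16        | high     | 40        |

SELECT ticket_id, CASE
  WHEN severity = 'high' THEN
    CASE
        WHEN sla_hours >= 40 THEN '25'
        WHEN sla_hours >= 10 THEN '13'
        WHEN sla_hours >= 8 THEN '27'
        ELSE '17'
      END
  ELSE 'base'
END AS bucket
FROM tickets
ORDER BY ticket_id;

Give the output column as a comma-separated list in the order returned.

25, base, base, base, base, base, base, 25, 25

ticket_id=8: severity='high' → inner[sla_hours >= 40] → 25
ticket_id=9: severity='critical' → outer ELSE → base
ticket_id=10: severity='low' → outer ELSE → base
ticket_id=11: severity='low' → outer ELSE → base
ticket_id=12: severity='low' → outer ELSE → base
ticket_id=13: severity='low' → outer ELSE → base
ticket_id=14: severity='low' → outer ELSE → base
ticket_id=15: severity='high' → inner[sla_hours >= 40] → 25
ticket_id=16: severity='high' → inner[sla_hours >= 40] → 25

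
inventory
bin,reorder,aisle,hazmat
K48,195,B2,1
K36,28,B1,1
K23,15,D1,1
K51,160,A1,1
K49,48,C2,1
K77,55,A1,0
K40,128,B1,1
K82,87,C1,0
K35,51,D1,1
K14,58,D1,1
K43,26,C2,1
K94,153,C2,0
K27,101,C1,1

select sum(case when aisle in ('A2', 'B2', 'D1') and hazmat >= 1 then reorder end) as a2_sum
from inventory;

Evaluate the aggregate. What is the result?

319

bin=K48: ✓ → 195
bin=K36: ✗
bin=K23: ✓ → 15
bin=K51: ✗
bin=K49: ✗
bin=K77: ✗
bin=K40: ✗
bin=K82: ✗
bin=K35: ✓ → 51
bin=K14: ✓ → 58
bin=K43: ✗
bin=K94: ✗
bin=K27: ✗
a2_sum = 195 + 15 + 51 + 58 = 319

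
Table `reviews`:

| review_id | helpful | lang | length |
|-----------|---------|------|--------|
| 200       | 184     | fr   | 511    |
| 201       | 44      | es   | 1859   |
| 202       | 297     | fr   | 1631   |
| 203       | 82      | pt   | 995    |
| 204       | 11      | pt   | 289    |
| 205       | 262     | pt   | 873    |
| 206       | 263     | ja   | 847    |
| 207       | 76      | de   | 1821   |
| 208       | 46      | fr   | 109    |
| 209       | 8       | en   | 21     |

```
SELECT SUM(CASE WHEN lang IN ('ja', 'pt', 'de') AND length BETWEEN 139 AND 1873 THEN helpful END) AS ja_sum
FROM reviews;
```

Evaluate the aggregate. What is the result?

review_id=200: ✗
review_id=201: ✗
review_id=202: ✗
review_id=203: ✓ → 82
review_id=204: ✓ → 11
review_id=205: ✓ → 262
review_id=206: ✓ → 263
review_id=207: ✓ → 76
review_id=208: ✗
review_id=209: ✗
ja_sum = 82 + 11 + 262 + 263 + 76 = 694

694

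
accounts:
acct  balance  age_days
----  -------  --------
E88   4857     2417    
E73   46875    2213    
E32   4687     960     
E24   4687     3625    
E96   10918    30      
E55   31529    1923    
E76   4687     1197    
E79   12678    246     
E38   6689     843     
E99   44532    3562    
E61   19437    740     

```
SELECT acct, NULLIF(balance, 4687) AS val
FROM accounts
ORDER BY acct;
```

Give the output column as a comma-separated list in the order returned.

acct=E24: balance=4687 vs 4687: equal → NULL
acct=E32: balance=4687 vs 4687: equal → NULL
acct=E38: balance=6689 vs 4687: differ → 6689
acct=E55: balance=31529 vs 4687: differ → 31529
acct=E61: balance=19437 vs 4687: differ → 19437
acct=E73: balance=46875 vs 4687: differ → 46875
acct=E76: balance=4687 vs 4687: equal → NULL
acct=E79: balance=12678 vs 4687: differ → 12678
acct=E88: balance=4857 vs 4687: differ → 4857
acct=E96: balance=10918 vs 4687: differ → 10918
acct=E99: balance=44532 vs 4687: differ → 44532

NULL, NULL, 6689, 31529, 19437, 46875, NULL, 12678, 4857, 10918, 44532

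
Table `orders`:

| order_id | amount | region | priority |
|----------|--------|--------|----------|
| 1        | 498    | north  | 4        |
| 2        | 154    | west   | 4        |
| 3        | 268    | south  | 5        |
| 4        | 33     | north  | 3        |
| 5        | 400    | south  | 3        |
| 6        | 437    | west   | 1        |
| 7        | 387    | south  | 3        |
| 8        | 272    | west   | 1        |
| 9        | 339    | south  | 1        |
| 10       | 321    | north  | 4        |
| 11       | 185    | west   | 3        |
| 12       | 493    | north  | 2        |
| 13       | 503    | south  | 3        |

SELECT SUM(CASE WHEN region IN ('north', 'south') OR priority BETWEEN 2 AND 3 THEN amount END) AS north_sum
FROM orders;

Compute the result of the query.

order_id=1: ✓ → 498
order_id=2: ✗
order_id=3: ✓ → 268
order_id=4: ✓ → 33
order_id=5: ✓ → 400
order_id=6: ✗
order_id=7: ✓ → 387
order_id=8: ✗
order_id=9: ✓ → 339
order_id=10: ✓ → 321
order_id=11: ✓ → 185
order_id=12: ✓ → 493
order_id=13: ✓ → 503
north_sum = 498 + 268 + 33 + 400 + 387 + 339 + 321 + 185 + 493 + 503 = 3427

3427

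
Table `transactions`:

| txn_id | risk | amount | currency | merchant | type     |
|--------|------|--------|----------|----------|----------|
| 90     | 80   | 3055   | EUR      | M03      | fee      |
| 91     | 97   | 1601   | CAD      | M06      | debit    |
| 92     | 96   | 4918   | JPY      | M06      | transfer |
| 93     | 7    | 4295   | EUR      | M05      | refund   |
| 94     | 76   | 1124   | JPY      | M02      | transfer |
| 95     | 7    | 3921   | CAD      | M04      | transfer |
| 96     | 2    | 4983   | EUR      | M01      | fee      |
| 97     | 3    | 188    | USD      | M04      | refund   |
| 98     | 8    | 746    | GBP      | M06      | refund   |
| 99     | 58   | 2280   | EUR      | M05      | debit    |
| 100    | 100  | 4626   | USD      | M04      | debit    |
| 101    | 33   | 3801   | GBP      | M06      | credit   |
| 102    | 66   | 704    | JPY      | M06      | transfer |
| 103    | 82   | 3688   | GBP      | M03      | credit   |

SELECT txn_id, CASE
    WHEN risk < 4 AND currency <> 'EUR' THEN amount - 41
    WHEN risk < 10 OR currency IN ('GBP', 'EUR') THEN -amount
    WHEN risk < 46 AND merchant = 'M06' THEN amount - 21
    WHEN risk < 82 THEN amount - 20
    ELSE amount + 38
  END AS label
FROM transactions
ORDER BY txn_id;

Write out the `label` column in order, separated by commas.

-3055, 1639, 4956, -4295, 1104, -3921, -4983, 147, -746, -2280, 4664, -3801, 684, -3688

txn_id=90: risk < 10 OR currency IN ('GBP', 'EUR') → -3055
txn_id=91: ELSE → 1639
txn_id=92: ELSE → 4956
txn_id=93: risk < 10 OR currency IN ('GBP', 'EUR') → -4295
txn_id=94: risk < 82 → 1104
txn_id=95: risk < 10 OR currency IN ('GBP', 'EUR') → -3921
txn_id=96: risk < 10 OR currency IN ('GBP', 'EUR') → -4983
txn_id=97: risk < 4 AND currency <> 'EUR' → 147
txn_id=98: risk < 10 OR currency IN ('GBP', 'EUR') → -746
txn_id=99: risk < 10 OR currency IN ('GBP', 'EUR') → -2280
txn_id=100: ELSE → 4664
txn_id=101: risk < 10 OR currency IN ('GBP', 'EUR') → -3801
txn_id=102: risk < 82 → 684
txn_id=103: risk < 10 OR currency IN ('GBP', 'EUR') → -3688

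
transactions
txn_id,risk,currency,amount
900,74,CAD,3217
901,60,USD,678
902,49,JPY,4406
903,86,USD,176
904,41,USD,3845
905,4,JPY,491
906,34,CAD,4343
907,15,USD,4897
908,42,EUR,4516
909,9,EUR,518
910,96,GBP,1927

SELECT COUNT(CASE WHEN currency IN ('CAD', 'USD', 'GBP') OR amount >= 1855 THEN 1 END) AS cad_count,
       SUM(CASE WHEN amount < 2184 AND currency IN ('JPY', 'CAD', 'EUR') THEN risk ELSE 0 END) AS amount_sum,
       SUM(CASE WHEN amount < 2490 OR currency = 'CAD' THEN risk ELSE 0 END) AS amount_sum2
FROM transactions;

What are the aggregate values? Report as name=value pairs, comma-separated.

cad_count=9, amount_sum=13, amount_sum2=363

[cad_count: currency IN ('CAD', 'USD', 'GBP') OR amount >= 1855]
txn_id=900: ✓ → 1
txn_id=901: ✓ → 1
txn_id=902: ✓ → 1
txn_id=903: ✓ → 1
txn_id=904: ✓ → 1
txn_id=905: ✗
txn_id=906: ✓ → 1
txn_id=907: ✓ → 1
txn_id=908: ✓ → 1
txn_id=909: ✗
txn_id=910: ✓ → 1
cad_count = COUNT(1, 1, 1, 1, 1, 1, 1, 1, 1) = 9
—
[amount_sum: amount < 2184 AND currency IN ('JPY', 'CAD', 'EUR')]
txn_id=900: ✗
txn_id=901: ✗
txn_id=902: ✗
txn_id=903: ✗
txn_id=904: ✗
txn_id=905: ✓ → 4
txn_id=906: ✗
txn_id=907: ✗
txn_id=908: ✗
txn_id=909: ✓ → 9
txn_id=910: ✗
amount_sum = 4 + 9 = 13
—
[amount_sum2: amount < 2490 OR currency = 'CAD']
txn_id=900: ✓ → 74
txn_id=901: ✓ → 60
txn_id=902: ✗
txn_id=903: ✓ → 86
txn_id=904: ✗
txn_id=905: ✓ → 4
txn_id=906: ✓ → 34
txn_id=907: ✗
txn_id=908: ✗
txn_id=909: ✓ → 9
txn_id=910: ✓ → 96
amount_sum2 = 74 + 60 + 86 + 4 + 34 + 9 + 96 = 363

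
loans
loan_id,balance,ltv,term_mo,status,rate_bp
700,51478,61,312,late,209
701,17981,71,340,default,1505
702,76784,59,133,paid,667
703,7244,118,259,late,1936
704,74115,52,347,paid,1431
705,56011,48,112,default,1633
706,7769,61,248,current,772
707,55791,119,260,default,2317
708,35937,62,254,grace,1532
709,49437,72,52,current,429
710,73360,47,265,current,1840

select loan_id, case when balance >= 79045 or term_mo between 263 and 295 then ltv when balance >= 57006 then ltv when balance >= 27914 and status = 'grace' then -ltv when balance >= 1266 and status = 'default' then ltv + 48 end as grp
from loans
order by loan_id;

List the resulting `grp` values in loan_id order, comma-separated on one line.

NULL, 119, 59, NULL, 52, 96, NULL, 167, -62, NULL, 47

loan_id=700: (no match → NULL) → NULL
loan_id=701: balance >= 1266 and status = 'default' → 119
loan_id=702: balance >= 57006 → 59
loan_id=703: (no match → NULL) → NULL
loan_id=704: balance >= 57006 → 52
loan_id=705: balance >= 1266 and status = 'default' → 96
loan_id=706: (no match → NULL) → NULL
loan_id=707: balance >= 1266 and status = 'default' → 167
loan_id=708: balance >= 27914 and status = 'grace' → -62
loan_id=709: (no match → NULL) → NULL
loan_id=710: balance >= 79045 or term_mo between 263 and 295 → 47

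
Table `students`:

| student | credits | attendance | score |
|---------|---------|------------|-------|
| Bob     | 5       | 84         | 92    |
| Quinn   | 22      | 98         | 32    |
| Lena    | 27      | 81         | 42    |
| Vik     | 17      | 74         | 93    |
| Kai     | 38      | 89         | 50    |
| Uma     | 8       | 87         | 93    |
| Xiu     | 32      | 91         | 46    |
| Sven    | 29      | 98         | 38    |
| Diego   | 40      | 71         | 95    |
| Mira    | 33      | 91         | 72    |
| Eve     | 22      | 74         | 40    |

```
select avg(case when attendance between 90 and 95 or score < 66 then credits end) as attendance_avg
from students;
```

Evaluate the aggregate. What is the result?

29

student=Bob: ✗
student=Quinn: ✓ → 22
student=Lena: ✓ → 27
student=Vik: ✗
student=Kai: ✓ → 38
student=Uma: ✗
student=Xiu: ✓ → 32
student=Sven: ✓ → 29
student=Diego: ✗
student=Mira: ✓ → 33
student=Eve: ✓ → 22
attendance_avg = (22 + 27 + 38 + 32 + 29 + 33 + 22) / 7 = 29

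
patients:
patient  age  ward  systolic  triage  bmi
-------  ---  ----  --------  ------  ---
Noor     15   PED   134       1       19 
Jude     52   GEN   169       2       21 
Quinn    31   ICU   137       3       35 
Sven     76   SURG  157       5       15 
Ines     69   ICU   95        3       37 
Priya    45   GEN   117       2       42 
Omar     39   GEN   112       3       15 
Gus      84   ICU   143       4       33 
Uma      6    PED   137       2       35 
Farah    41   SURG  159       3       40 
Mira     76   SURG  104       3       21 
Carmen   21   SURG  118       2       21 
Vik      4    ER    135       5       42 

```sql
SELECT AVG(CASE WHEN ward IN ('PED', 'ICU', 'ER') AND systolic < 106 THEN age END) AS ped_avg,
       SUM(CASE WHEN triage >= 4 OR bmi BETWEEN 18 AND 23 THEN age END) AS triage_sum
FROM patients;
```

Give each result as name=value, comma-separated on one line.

ped_avg=69, triage_sum=328

[ped_avg: ward IN ('PED', 'ICU', 'ER') AND systolic < 106]
patient=Noor: ✗
patient=Jude: ✗
patient=Quinn: ✗
patient=Sven: ✗
patient=Ines: ✓ → 69
patient=Priya: ✗
patient=Omar: ✗
patient=Gus: ✗
patient=Uma: ✗
patient=Farah: ✗
patient=Mira: ✗
patient=Carmen: ✗
patient=Vik: ✗
ped_avg = 69
—
[triage_sum: triage >= 4 OR bmi BETWEEN 18 AND 23]
patient=Noor: ✓ → 15
patient=Jude: ✓ → 52
patient=Quinn: ✗
patient=Sven: ✓ → 76
patient=Ines: ✗
patient=Priya: ✗
patient=Omar: ✗
patient=Gus: ✓ → 84
patient=Uma: ✗
patient=Farah: ✗
patient=Mira: ✓ → 76
patient=Carmen: ✓ → 21
patient=Vik: ✓ → 4
triage_sum = 15 + 52 + 76 + 84 + 76 + 21 + 4 = 328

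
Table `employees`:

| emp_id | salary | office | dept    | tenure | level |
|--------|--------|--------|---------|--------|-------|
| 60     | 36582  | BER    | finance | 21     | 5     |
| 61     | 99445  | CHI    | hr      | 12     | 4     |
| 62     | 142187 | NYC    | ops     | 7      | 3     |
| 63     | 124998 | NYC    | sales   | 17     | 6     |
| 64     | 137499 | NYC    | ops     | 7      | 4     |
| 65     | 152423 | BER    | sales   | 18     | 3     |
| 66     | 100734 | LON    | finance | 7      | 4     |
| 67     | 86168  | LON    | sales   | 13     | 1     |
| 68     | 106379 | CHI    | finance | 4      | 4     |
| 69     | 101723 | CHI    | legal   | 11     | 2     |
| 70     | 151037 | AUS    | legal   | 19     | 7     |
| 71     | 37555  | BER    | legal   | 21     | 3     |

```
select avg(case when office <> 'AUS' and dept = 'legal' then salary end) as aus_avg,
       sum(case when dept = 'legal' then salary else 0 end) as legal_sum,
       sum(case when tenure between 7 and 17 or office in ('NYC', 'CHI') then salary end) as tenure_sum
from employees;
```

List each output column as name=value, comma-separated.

[aus_avg: office <> 'AUS' and dept = 'legal']
emp_id=60: ✗
emp_id=61: ✗
emp_id=62: ✗
emp_id=63: ✗
emp_id=64: ✗
emp_id=65: ✗
emp_id=66: ✗
emp_id=67: ✗
emp_id=68: ✗
emp_id=69: ✓ → 101723
emp_id=70: ✗
emp_id=71: ✓ → 37555
aus_avg = (101723 + 37555) / 2 = 69639
—
[legal_sum: dept = 'legal']
emp_id=60: ✗
emp_id=61: ✗
emp_id=62: ✗
emp_id=63: ✗
emp_id=64: ✗
emp_id=65: ✗
emp_id=66: ✗
emp_id=67: ✗
emp_id=68: ✗
emp_id=69: ✓ → 101723
emp_id=70: ✓ → 151037
emp_id=71: ✓ → 37555
legal_sum = 101723 + 151037 + 37555 = 290315
—
[tenure_sum: tenure between 7 and 17 or office in ('NYC', 'CHI')]
emp_id=60: ✗
emp_id=61: ✓ → 99445
emp_id=62: ✓ → 142187
emp_id=63: ✓ → 124998
emp_id=64: ✓ → 137499
emp_id=65: ✗
emp_id=66: ✓ → 100734
emp_id=67: ✓ → 86168
emp_id=68: ✓ → 106379
emp_id=69: ✓ → 101723
emp_id=70: ✗
emp_id=71: ✗
tenure_sum = 99445 + 142187 + 124998 + 137499 + 100734 + 86168 + 106379 + 101723 = 899133

aus_avg=69639, legal_sum=290315, tenure_sum=899133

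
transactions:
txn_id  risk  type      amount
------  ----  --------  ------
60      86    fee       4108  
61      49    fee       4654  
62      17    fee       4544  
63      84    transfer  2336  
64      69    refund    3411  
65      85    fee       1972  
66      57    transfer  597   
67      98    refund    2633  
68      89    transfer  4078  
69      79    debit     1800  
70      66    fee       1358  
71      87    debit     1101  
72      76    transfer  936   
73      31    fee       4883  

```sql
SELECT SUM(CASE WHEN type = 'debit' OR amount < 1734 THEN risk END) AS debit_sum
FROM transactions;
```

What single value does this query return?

txn_id=60: ✗
txn_id=61: ✗
txn_id=62: ✗
txn_id=63: ✗
txn_id=64: ✗
txn_id=65: ✗
txn_id=66: ✓ → 57
txn_id=67: ✗
txn_id=68: ✗
txn_id=69: ✓ → 79
txn_id=70: ✓ → 66
txn_id=71: ✓ → 87
txn_id=72: ✓ → 76
txn_id=73: ✗
debit_sum = 57 + 79 + 66 + 87 + 76 = 365

365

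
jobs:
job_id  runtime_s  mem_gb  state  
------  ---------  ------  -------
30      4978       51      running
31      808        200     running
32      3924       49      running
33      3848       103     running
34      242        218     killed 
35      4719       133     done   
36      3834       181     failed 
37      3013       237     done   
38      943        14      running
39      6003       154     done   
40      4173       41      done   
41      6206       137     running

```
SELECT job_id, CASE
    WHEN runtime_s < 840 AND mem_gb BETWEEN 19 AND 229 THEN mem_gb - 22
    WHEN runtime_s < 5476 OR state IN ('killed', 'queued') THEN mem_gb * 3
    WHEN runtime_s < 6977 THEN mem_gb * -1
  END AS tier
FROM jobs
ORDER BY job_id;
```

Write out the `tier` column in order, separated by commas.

153, 178, 147, 309, 196, 399, 543, 711, 42, -154, 123, -137

job_id=30: runtime_s < 5476 OR state IN ('killed', 'queued') → 153
job_id=31: runtime_s < 840 AND mem_gb BETWEEN 19 AND 229 → 178
job_id=32: runtime_s < 5476 OR state IN ('killed', 'queued') → 147
job_id=33: runtime_s < 5476 OR state IN ('killed', 'queued') → 309
job_id=34: runtime_s < 840 AND mem_gb BETWEEN 19 AND 229 → 196
job_id=35: runtime_s < 5476 OR state IN ('killed', 'queued') → 399
job_id=36: runtime_s < 5476 OR state IN ('killed', 'queued') → 543
job_id=37: runtime_s < 5476 OR state IN ('killed', 'queued') → 711
job_id=38: runtime_s < 5476 OR state IN ('killed', 'queued') → 42
job_id=39: runtime_s < 6977 → -154
job_id=40: runtime_s < 5476 OR state IN ('killed', 'queued') → 123
job_id=41: runtime_s < 6977 → -137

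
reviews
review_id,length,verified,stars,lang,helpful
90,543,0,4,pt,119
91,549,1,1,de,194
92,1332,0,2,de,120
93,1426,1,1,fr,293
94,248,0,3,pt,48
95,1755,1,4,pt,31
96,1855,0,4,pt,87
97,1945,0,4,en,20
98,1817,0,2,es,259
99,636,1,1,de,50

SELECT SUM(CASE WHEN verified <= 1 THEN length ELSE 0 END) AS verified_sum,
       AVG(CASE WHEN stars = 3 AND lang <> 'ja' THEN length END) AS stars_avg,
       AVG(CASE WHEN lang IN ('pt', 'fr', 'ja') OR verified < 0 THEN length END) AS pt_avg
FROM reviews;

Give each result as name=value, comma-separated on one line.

[verified_sum: verified <= 1]
review_id=90: ✓ → 543
review_id=91: ✓ → 549
review_id=92: ✓ → 1332
review_id=93: ✓ → 1426
review_id=94: ✓ → 248
review_id=95: ✓ → 1755
review_id=96: ✓ → 1855
review_id=97: ✓ → 1945
review_id=98: ✓ → 1817
review_id=99: ✓ → 636
verified_sum = 543 + 549 + 1332 + 1426 + 248 + 1755 + 1855 + 1945 + 1817 + 636 = 12106
—
[stars_avg: stars = 3 AND lang <> 'ja']
review_id=90: ✗
review_id=91: ✗
review_id=92: ✗
review_id=93: ✗
review_id=94: ✓ → 248
review_id=95: ✗
review_id=96: ✗
review_id=97: ✗
review_id=98: ✗
review_id=99: ✗
stars_avg = 248
—
[pt_avg: lang IN ('pt', 'fr', 'ja') OR verified < 0]
review_id=90: ✓ → 543
review_id=91: ✗
review_id=92: ✗
review_id=93: ✓ → 1426
review_id=94: ✓ → 248
review_id=95: ✓ → 1755
review_id=96: ✓ → 1855
review_id=97: ✗
review_id=98: ✗
review_id=99: ✗
pt_avg = (543 + 1426 + 248 + 1755 + 1855) / 5 = 1165.4

verified_sum=12106, stars_avg=248, pt_avg=1165.4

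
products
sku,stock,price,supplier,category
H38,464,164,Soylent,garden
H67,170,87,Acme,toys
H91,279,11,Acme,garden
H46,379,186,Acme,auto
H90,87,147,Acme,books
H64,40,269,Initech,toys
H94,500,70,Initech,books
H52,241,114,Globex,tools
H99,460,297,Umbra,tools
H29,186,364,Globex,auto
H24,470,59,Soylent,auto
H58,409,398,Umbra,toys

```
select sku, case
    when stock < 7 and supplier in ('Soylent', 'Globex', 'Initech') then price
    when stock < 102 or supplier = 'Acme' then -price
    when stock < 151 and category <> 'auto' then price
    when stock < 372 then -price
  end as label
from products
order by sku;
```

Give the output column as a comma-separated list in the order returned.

NULL, -364, NULL, -186, -114, NULL, -269, -87, -147, -11, NULL, NULL

sku=H24: (no match → NULL) → NULL
sku=H29: stock < 372 → -364
sku=H38: (no match → NULL) → NULL
sku=H46: stock < 102 or supplier = 'Acme' → -186
sku=H52: stock < 372 → -114
sku=H58: (no match → NULL) → NULL
sku=H64: stock < 102 or supplier = 'Acme' → -269
sku=H67: stock < 102 or supplier = 'Acme' → -87
sku=H90: stock < 102 or supplier = 'Acme' → -147
sku=H91: stock < 102 or supplier = 'Acme' → -11
sku=H94: (no match → NULL) → NULL
sku=H99: (no match → NULL) → NULL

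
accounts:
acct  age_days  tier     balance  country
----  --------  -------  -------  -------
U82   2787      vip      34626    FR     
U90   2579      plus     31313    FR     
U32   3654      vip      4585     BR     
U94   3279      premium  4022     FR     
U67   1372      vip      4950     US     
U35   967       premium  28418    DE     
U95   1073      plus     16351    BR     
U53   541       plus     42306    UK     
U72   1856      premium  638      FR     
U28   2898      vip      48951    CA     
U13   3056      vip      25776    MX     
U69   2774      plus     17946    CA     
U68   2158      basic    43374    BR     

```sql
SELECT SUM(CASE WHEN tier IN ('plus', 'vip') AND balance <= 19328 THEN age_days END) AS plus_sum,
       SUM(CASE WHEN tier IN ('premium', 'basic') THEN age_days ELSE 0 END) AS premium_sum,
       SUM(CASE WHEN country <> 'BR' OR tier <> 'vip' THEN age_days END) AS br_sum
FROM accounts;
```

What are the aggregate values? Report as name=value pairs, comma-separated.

plus_sum=8873, premium_sum=8260, br_sum=25340

[plus_sum: tier IN ('plus', 'vip') AND balance <= 19328]
acct=U82: ✗
acct=U90: ✗
acct=U32: ✓ → 3654
acct=U94: ✗
acct=U67: ✓ → 1372
acct=U35: ✗
acct=U95: ✓ → 1073
acct=U53: ✗
acct=U72: ✗
acct=U28: ✗
acct=U13: ✗
acct=U69: ✓ → 2774
acct=U68: ✗
plus_sum = 3654 + 1372 + 1073 + 2774 = 8873
—
[premium_sum: tier IN ('premium', 'basic')]
acct=U82: ✗
acct=U90: ✗
acct=U32: ✗
acct=U94: ✓ → 3279
acct=U67: ✗
acct=U35: ✓ → 967
acct=U95: ✗
acct=U53: ✗
acct=U72: ✓ → 1856
acct=U28: ✗
acct=U13: ✗
acct=U69: ✗
acct=U68: ✓ → 2158
premium_sum = 3279 + 967 + 1856 + 2158 = 8260
—
[br_sum: country <> 'BR' OR tier <> 'vip']
acct=U82: ✓ → 2787
acct=U90: ✓ → 2579
acct=U32: ✗
acct=U94: ✓ → 3279
acct=U67: ✓ → 1372
acct=U35: ✓ → 967
acct=U95: ✓ → 1073
acct=U53: ✓ → 541
acct=U72: ✓ → 1856
acct=U28: ✓ → 2898
acct=U13: ✓ → 3056
acct=U69: ✓ → 2774
acct=U68: ✓ → 2158
br_sum = 2787 + 2579 + 3279 + 1372 + 967 + 1073 + 541 + 1856 + 2898 + 3056 + 2774 + 2158 = 25340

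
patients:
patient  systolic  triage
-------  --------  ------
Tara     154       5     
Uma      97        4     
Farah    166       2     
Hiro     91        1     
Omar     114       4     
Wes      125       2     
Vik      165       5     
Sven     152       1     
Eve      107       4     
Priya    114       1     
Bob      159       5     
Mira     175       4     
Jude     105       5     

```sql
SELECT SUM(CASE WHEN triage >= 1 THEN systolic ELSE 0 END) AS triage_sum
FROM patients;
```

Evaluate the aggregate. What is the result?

patient=Tara: ✓ → 154
patient=Uma: ✓ → 97
patient=Farah: ✓ → 166
patient=Hiro: ✓ → 91
patient=Omar: ✓ → 114
patient=Wes: ✓ → 125
patient=Vik: ✓ → 165
patient=Sven: ✓ → 152
patient=Eve: ✓ → 107
patient=Priya: ✓ → 114
patient=Bob: ✓ → 159
patient=Mira: ✓ → 175
patient=Jude: ✓ → 105
triage_sum = 154 + 97 + 166 + 91 + 114 + 125 + 165 + 152 + 107 + 114 + 159 + 175 + 105 = 1724

1724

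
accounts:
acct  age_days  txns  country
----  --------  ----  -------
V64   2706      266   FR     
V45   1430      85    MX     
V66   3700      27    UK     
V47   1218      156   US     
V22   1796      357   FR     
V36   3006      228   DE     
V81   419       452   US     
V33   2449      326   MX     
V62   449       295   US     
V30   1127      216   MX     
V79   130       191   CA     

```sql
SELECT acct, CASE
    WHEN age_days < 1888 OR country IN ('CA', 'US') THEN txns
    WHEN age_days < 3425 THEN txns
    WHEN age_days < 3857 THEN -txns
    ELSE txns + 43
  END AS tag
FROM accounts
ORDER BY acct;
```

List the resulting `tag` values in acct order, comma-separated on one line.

357, 216, 326, 228, 85, 156, 295, 266, -27, 191, 452

acct=V22: age_days < 1888 OR country IN ('CA', 'US') → 357
acct=V30: age_days < 1888 OR country IN ('CA', 'US') → 216
acct=V33: age_days < 3425 → 326
acct=V36: age_days < 3425 → 228
acct=V45: age_days < 1888 OR country IN ('CA', 'US') → 85
acct=V47: age_days < 1888 OR country IN ('CA', 'US') → 156
acct=V62: age_days < 1888 OR country IN ('CA', 'US') → 295
acct=V64: age_days < 3425 → 266
acct=V66: age_days < 3857 → -27
acct=V79: age_days < 1888 OR country IN ('CA', 'US') → 191
acct=V81: age_days < 1888 OR country IN ('CA', 'US') → 452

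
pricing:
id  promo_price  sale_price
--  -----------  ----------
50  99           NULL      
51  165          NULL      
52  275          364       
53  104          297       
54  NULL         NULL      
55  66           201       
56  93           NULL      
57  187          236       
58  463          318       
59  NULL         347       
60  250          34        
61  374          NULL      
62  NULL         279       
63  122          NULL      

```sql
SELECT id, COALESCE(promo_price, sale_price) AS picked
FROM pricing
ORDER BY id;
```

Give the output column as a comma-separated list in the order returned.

id=50: promo_price=99 → 99
id=51: promo_price=165 → 165
id=52: promo_price=275 → 275
id=53: promo_price=104 → 104
id=54: promo_price=NULL, sale_price=NULL (all NULL) → NULL
id=55: promo_price=66 → 66
id=56: promo_price=93 → 93
id=57: promo_price=187 → 187
id=58: promo_price=463 → 463
id=59: promo_price=NULL, sale_price=347 → 347
id=60: promo_price=250 → 250
id=61: promo_price=374 → 374
id=62: promo_price=NULL, sale_price=279 → 279
id=63: promo_price=122 → 122

99, 165, 275, 104, NULL, 66, 93, 187, 463, 347, 250, 374, 279, 122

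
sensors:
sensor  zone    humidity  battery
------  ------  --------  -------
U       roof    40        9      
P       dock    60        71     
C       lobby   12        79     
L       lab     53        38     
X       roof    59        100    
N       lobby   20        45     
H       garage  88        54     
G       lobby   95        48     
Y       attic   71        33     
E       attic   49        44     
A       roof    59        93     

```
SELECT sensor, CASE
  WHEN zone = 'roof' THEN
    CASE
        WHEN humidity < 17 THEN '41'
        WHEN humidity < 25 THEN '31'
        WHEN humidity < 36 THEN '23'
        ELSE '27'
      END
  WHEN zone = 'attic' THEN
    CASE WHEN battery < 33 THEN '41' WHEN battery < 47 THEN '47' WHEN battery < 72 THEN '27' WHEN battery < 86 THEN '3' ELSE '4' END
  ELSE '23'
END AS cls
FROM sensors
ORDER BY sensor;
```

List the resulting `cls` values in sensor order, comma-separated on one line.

sensor=A: zone='roof' → inner[ELSE] → 27
sensor=C: zone='lobby' → outer ELSE → 23
sensor=E: zone='attic' → inner[battery < 47] → 47
sensor=G: zone='lobby' → outer ELSE → 23
sensor=H: zone='garage' → outer ELSE → 23
sensor=L: zone='lab' → outer ELSE → 23
sensor=N: zone='lobby' → outer ELSE → 23
sensor=P: zone='dock' → outer ELSE → 23
sensor=U: zone='roof' → inner[ELSE] → 27
sensor=X: zone='roof' → inner[ELSE] → 27
sensor=Y: zone='attic' → inner[battery < 47] → 47

27, 23, 47, 23, 23, 23, 23, 23, 27, 27, 47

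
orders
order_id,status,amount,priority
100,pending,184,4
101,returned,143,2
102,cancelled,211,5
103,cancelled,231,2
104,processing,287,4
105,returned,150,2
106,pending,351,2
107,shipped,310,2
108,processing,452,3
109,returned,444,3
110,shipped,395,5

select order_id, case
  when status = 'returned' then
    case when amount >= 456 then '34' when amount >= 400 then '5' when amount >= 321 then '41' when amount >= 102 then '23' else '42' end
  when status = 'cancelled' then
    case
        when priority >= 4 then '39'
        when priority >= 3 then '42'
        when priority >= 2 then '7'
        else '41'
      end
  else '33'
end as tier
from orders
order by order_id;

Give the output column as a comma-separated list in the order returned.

33, 23, 39, 7, 33, 23, 33, 33, 33, 5, 33

order_id=100: status='pending' → outer ELSE → 33
order_id=101: status='returned' → inner[amount >= 102] → 23
order_id=102: status='cancelled' → inner[priority >= 4] → 39
order_id=103: status='cancelled' → inner[priority >= 2] → 7
order_id=104: status='processing' → outer ELSE → 33
order_id=105: status='returned' → inner[amount >= 102] → 23
order_id=106: status='pending' → outer ELSE → 33
order_id=107: status='shipped' → outer ELSE → 33
order_id=108: status='processing' → outer ELSE → 33
order_id=109: status='returned' → inner[amount >= 400] → 5
order_id=110: status='shipped' → outer ELSE → 33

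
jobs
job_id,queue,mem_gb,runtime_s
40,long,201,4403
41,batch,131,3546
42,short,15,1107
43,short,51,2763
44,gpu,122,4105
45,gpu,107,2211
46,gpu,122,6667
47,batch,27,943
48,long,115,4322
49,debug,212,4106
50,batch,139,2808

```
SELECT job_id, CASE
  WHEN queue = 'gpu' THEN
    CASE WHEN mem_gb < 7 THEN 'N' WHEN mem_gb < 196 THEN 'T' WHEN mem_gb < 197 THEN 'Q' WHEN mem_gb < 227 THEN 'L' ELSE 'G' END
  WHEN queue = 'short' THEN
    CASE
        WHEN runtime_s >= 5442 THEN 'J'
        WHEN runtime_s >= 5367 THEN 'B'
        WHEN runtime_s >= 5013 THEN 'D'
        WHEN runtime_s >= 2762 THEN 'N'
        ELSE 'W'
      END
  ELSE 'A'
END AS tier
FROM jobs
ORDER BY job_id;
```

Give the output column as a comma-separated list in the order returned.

A, A, W, N, T, T, T, A, A, A, A

job_id=40: queue='long' → outer ELSE → A
job_id=41: queue='batch' → outer ELSE → A
job_id=42: queue='short' → inner[ELSE] → W
job_id=43: queue='short' → inner[runtime_s >= 2762] → N
job_id=44: queue='gpu' → inner[mem_gb < 196] → T
job_id=45: queue='gpu' → inner[mem_gb < 196] → T
job_id=46: queue='gpu' → inner[mem_gb < 196] → T
job_id=47: queue='batch' → outer ELSE → A
job_id=48: queue='long' → outer ELSE → A
job_id=49: queue='debug' → outer ELSE → A
job_id=50: queue='batch' → outer ELSE → A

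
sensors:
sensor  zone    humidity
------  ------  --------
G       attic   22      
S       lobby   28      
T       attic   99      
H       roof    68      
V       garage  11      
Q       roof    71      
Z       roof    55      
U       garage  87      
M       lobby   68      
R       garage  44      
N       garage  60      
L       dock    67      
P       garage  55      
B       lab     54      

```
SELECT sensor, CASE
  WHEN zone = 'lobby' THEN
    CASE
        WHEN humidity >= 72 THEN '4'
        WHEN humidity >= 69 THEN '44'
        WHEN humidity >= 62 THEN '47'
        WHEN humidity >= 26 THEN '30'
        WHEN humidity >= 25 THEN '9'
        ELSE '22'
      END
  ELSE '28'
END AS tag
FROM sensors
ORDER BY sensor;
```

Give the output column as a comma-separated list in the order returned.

28, 28, 28, 28, 47, 28, 28, 28, 28, 30, 28, 28, 28, 28

sensor=B: zone='lab' → outer ELSE → 28
sensor=G: zone='attic' → outer ELSE → 28
sensor=H: zone='roof' → outer ELSE → 28
sensor=L: zone='dock' → outer ELSE → 28
sensor=M: zone='lobby' → inner[humidity >= 62] → 47
sensor=N: zone='garage' → outer ELSE → 28
sensor=P: zone='garage' → outer ELSE → 28
sensor=Q: zone='roof' → outer ELSE → 28
sensor=R: zone='garage' → outer ELSE → 28
sensor=S: zone='lobby' → inner[humidity >= 26] → 30
sensor=T: zone='attic' → outer ELSE → 28
sensor=U: zone='garage' → outer ELSE → 28
sensor=V: zone='garage' → outer ELSE → 28
sensor=Z: zone='roof' → outer ELSE → 28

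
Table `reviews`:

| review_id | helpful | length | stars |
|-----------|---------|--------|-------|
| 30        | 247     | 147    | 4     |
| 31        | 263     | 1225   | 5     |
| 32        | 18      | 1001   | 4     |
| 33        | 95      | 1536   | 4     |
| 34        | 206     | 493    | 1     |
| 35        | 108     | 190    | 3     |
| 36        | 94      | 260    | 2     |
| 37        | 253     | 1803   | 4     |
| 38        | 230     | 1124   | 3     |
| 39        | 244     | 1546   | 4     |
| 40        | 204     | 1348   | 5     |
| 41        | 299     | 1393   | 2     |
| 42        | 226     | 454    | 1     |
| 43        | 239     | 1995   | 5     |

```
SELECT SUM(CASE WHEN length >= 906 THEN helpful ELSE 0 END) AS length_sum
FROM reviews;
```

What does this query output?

review_id=30: ✗
review_id=31: ✓ → 263
review_id=32: ✓ → 18
review_id=33: ✓ → 95
review_id=34: ✗
review_id=35: ✗
review_id=36: ✗
review_id=37: ✓ → 253
review_id=38: ✓ → 230
review_id=39: ✓ → 244
review_id=40: ✓ → 204
review_id=41: ✓ → 299
review_id=42: ✗
review_id=43: ✓ → 239
length_sum = 263 + 18 + 95 + 253 + 230 + 244 + 204 + 299 + 239 = 1845

1845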